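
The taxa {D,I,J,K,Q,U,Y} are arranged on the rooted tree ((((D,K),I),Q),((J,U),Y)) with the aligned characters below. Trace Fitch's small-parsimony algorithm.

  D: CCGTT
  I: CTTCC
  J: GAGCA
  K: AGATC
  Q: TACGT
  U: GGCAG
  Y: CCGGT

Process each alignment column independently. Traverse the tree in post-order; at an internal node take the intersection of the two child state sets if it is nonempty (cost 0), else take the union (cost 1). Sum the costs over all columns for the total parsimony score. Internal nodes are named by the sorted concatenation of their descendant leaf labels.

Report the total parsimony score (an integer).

[col 0] DK: children D:{C}, K:{A} ∪→ {A,C}; cost 1
[col 0] DIK: children DK:{A,C}, I:{C} ∩→ {C}; cost 0
[col 0] DIKQ: children DIK:{C}, Q:{T} ∪→ {C,T}; cost 1
[col 0] JU: children J:{G}, U:{G} ∩→ {G}; cost 0
[col 0] JUY: children JU:{G}, Y:{C} ∪→ {C,G}; cost 1
[col 0] DIJKQUY: children DIKQ:{C,T}, JUY:{C,G} ∩→ {C}; cost 0
[col 1] DK: children D:{C}, K:{G} ∪→ {C,G}; cost 1
[col 1] DIK: children DK:{C,G}, I:{T} ∪→ {C,G,T}; cost 1
[col 1] DIKQ: children DIK:{C,G,T}, Q:{A} ∪→ {A,C,G,T}; cost 1
[col 1] JU: children J:{A}, U:{G} ∪→ {A,G}; cost 1
[col 1] JUY: children JU:{A,G}, Y:{C} ∪→ {A,C,G}; cost 1
[col 1] DIJKQUY: children DIKQ:{A,C,G,T}, JUY:{A,C,G} ∩→ {A,C,G}; cost 0
[col 2] DK: children D:{G}, K:{A} ∪→ {A,G}; cost 1
[col 2] DIK: children DK:{A,G}, I:{T} ∪→ {A,G,T}; cost 1
[col 2] DIKQ: children DIK:{A,G,T}, Q:{C} ∪→ {A,C,G,T}; cost 1
[col 2] JU: children J:{G}, U:{C} ∪→ {C,G}; cost 1
[col 2] JUY: children JU:{C,G}, Y:{G} ∩→ {G}; cost 0
[col 2] DIJKQUY: children DIKQ:{A,C,G,T}, JUY:{G} ∩→ {G}; cost 0
[col 3] DK: children D:{T}, K:{T} ∩→ {T}; cost 0
[col 3] DIK: children DK:{T}, I:{C} ∪→ {C,T}; cost 1
[col 3] DIKQ: children DIK:{C,T}, Q:{G} ∪→ {C,G,T}; cost 1
[col 3] JU: children J:{C}, U:{A} ∪→ {A,C}; cost 1
[col 3] JUY: children JU:{A,C}, Y:{G} ∪→ {A,C,G}; cost 1
[col 3] DIJKQUY: children DIKQ:{C,G,T}, JUY:{A,C,G} ∩→ {C,G}; cost 0
[col 4] DK: children D:{T}, K:{C} ∪→ {C,T}; cost 1
[col 4] DIK: children DK:{C,T}, I:{C} ∩→ {C}; cost 0
[col 4] DIKQ: children DIK:{C}, Q:{T} ∪→ {C,T}; cost 1
[col 4] JU: children J:{A}, U:{G} ∪→ {A,G}; cost 1
[col 4] JUY: children JU:{A,G}, Y:{T} ∪→ {A,G,T}; cost 1
[col 4] DIJKQUY: children DIKQ:{C,T}, JUY:{A,G,T} ∩→ {T}; cost 0
per-site changes: [3, 5, 4, 4, 4]; total = 20

20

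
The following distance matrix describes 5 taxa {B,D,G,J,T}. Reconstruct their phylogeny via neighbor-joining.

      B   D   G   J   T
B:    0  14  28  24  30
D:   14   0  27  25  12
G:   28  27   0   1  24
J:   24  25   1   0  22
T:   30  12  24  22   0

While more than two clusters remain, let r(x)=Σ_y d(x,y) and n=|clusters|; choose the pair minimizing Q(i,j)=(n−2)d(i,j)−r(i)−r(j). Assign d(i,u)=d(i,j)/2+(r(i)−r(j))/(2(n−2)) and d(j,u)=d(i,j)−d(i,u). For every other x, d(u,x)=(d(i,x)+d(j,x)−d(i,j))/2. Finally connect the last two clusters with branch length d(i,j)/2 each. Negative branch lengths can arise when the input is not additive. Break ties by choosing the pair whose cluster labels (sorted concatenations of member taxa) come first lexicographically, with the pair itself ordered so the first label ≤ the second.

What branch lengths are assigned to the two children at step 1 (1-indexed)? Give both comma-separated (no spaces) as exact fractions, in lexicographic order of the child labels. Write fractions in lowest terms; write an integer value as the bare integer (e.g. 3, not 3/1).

11/6,-5/6

step 1: merge (G,J) at d=1, Q=-149; branch lengths G→11/6, J→-5/6; new cluster GJ
  updated: d(B,GJ)=51/2, d(D,GJ)=51/2, d(GJ,T)=45/2
step 2: merge (B,D) at d=14, Q=-93; branch lengths B→23/2, D→5/2; new cluster BD
  updated: d(BD,GJ)=37/2, d(BD,T)=14
step 3: merge (BD,GJ) at d=37/2, Q=-55; branch lengths BD→5, GJ→27/2; new cluster BDGJ
  updated: d(BDGJ,T)=9
step 4: merge (BDGJ,T) at d=9; branch lengths BDGJ→9/2, T→9/2; new cluster BDGJT
final tree: (((B:23/2,D:5/2):5,(G:11/6,J:-5/6):27/2):9/2,T:9/2)
total length: 85/2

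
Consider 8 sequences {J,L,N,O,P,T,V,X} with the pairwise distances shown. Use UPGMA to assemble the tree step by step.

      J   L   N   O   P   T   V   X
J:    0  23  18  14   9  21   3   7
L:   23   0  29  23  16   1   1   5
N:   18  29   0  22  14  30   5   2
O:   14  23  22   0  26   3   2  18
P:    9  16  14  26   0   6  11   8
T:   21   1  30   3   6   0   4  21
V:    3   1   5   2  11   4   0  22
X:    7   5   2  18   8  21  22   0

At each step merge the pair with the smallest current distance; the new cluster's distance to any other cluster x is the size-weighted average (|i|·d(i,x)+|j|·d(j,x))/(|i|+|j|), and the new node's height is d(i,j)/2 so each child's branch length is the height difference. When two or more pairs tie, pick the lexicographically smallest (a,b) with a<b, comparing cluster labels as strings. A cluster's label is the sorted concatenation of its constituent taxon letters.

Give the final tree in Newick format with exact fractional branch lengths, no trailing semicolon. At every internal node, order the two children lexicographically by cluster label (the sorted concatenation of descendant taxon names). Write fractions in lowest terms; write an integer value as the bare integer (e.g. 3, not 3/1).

(((J:9/2,P:9/2):11/8,(N:1,X:1):39/8):21/8,((L:1/2,T:1/2):27/8,(O:1,V:1):23/8):37/8)

step 1: merge (L,T) at d=1; branch lengths L→1/2, T→1/2; new cluster LT
  updated: d(J,LT)=22, d(LT,N)=59/2, d(LT,O)=13, d(LT,P)=11, d(LT,V)=5/2, d(LT,X)=13
step 2: merge (N,X) at d=2; branch lengths N→1, X→1; new cluster NX
  updated: d(J,NX)=25/2, d(LT,NX)=85/4, d(NX,O)=20, d(NX,P)=11, d(NX,V)=27/2
step 3: merge (O,V) at d=2; branch lengths O→1, V→1; new cluster OV
  updated: d(J,OV)=17/2, d(LT,OV)=31/4, d(NX,OV)=67/4, d(OV,P)=37/2
step 4: merge (LT,OV) at d=31/4; branch lengths LT→27/8, OV→23/8; new cluster LOTV
  updated: d(J,LOTV)=61/4, d(LOTV,NX)=19, d(LOTV,P)=59/4
step 5: merge (J,P) at d=9; branch lengths J→9/2, P→9/2; new cluster JP
  updated: d(JP,LOTV)=15, d(JP,NX)=47/4
step 6: merge (JP,NX) at d=47/4; branch lengths JP→11/8, NX→39/8; new cluster JNPX
  updated: d(JNPX,LOTV)=17
step 7: merge (JNPX,LOTV) at d=17; branch lengths JNPX→21/8, LOTV→37/8; new cluster JLNOPTVX
final tree: (((J:9/2,P:9/2):11/8,(N:1,X:1):39/8):21/8,((L:1/2,T:1/2):27/8,(O:1,V:1):23/8):37/8)
total length: 135/4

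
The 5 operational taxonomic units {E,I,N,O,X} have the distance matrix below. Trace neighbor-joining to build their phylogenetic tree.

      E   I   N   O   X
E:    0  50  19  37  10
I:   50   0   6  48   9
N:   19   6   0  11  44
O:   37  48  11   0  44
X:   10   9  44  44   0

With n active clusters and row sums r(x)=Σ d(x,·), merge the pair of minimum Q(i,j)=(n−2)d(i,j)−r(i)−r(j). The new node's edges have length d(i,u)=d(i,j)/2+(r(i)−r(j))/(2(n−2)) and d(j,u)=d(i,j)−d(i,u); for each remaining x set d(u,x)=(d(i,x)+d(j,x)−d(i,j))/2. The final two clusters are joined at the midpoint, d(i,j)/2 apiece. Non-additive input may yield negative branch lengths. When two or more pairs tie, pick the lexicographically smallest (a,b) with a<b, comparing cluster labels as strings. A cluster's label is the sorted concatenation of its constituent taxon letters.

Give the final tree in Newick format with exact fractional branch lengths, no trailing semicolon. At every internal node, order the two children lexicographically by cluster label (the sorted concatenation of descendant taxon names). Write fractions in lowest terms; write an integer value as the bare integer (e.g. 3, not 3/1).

step 1: merge (E,X) at d=10, Q=-193; branch lengths E→13/2, X→7/2; new cluster EX
  updated: d(EX,I)=49/2, d(EX,N)=53/2, d(EX,O)=71/2
step 2: merge (EX,I) at d=49/2, Q=-116; branch lengths EX→57/4, I→41/4; new cluster EIX
  updated: d(EIX,N)=4, d(EIX,O)=59/2
step 3: merge (EIX,N) at d=4, Q=-89/2; branch lengths EIX→45/4, N→-29/4; new cluster EINX
  updated: d(EINX,O)=73/4
step 4: merge (EINX,O) at d=73/4; branch lengths EINX→73/8, O→73/8; new cluster EINOX
final tree: ((((E:13/2,X:7/2):57/4,I:41/4):45/4,N:-29/4):73/8,O:73/8)
total length: 227/4

((((E:13/2,X:7/2):57/4,I:41/4):45/4,N:-29/4):73/8,O:73/8)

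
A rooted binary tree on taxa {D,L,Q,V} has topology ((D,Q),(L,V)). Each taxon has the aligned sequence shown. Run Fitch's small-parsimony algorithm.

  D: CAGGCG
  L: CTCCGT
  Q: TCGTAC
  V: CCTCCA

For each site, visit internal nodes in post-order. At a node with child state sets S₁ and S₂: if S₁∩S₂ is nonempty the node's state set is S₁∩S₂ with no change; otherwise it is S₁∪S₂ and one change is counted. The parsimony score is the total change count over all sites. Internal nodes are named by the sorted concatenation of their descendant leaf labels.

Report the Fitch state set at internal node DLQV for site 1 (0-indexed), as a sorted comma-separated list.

C

DQ@0: {C} ∪ {T} = {C,T} (union, +1)
LV@0: {C} ∩ {C} = {C} (intersection, +0)
DLQV@0: {C,T} ∩ {C} = {C} (intersection, +0)
DQ@1: {A} ∪ {C} = {A,C} (union, +1)
LV@1: {T} ∪ {C} = {C,T} (union, +1)
DLQV@1: {A,C} ∩ {C,T} = {C} (intersection, +0)
DQ@2: {G} ∩ {G} = {G} (intersection, +0)
LV@2: {C} ∪ {T} = {C,T} (union, +1)
DLQV@2: {G} ∪ {C,T} = {C,G,T} (union, +1)
DQ@3: {G} ∪ {T} = {G,T} (union, +1)
LV@3: {C} ∩ {C} = {C} (intersection, +0)
DLQV@3: {G,T} ∪ {C} = {C,G,T} (union, +1)
DQ@4: {C} ∪ {A} = {A,C} (union, +1)
LV@4: {G} ∪ {C} = {C,G} (union, +1)
DLQV@4: {A,C} ∩ {C,G} = {C} (intersection, +0)
DQ@5: {G} ∪ {C} = {C,G} (union, +1)
LV@5: {T} ∪ {A} = {A,T} (union, +1)
DLQV@5: {C,G} ∪ {A,T} = {A,C,G,T} (union, +1)
per-site changes: [1, 2, 2, 2, 2, 3]; total = 12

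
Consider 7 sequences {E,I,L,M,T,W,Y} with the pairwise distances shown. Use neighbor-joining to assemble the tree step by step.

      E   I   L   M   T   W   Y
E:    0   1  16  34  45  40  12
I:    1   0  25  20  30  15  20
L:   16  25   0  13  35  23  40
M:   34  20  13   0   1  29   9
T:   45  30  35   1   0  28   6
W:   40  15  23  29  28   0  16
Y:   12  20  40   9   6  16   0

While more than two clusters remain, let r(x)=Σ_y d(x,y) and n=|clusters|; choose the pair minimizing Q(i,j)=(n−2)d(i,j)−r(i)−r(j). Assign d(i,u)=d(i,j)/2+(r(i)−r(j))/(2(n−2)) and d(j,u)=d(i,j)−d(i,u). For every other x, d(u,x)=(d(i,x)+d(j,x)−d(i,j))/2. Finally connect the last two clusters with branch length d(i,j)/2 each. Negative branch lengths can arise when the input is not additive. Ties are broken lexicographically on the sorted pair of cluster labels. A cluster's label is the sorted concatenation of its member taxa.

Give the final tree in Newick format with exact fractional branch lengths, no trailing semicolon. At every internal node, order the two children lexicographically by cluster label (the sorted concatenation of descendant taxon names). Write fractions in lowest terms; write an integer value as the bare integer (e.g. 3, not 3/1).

step 1: merge (E,I) at d=1, Q=-254; branch lengths E→21/5, I→-16/5; new cluster EI
  updated: d(EI,L)=20, d(EI,M)=53/2, d(EI,T)=37, d(EI,W)=27, d(EI,Y)=31/2
step 2: merge (M,T) at d=1, Q=-363/2; branch lengths M→-49/16, T→65/16; new cluster MT
  updated: d(EI,MT)=125/4, d(L,MT)=47/2, d(MT,W)=28, d(MT,Y)=7
step 3: merge (MT,Y) at d=7, Q=-589/4; branch lengths MT→43/8, Y→13/8; new cluster MTY
  updated: d(EI,MTY)=159/8, d(L,MTY)=113/4, d(MTY,W)=37/2
step 4: merge (EI,L) at d=20, Q=-785/8; branch lengths EI→285/32, L→355/32; new cluster EIL
  updated: d(EIL,MTY)=225/16, d(EIL,W)=15
step 5: merge (EIL,MTY) at d=225/16, Q=-761/16; branch lengths EIL→169/32, MTY→281/32; new cluster EILMTY
  updated: d(EILMTY,W)=311/32
step 6: merge (EILMTY,W) at d=311/32; branch lengths EILMTY→311/64, W→311/64; new cluster EILMTWY
final tree: ((((E:21/5,I:-16/5):285/32,L:355/32):169/32,((M:-49/16,T:65/16):43/8,Y:13/8):281/32):311/64,W:311/64)
total length: 1689/32

((((E:21/5,I:-16/5):285/32,L:355/32):169/32,((M:-49/16,T:65/16):43/8,Y:13/8):281/32):311/64,W:311/64)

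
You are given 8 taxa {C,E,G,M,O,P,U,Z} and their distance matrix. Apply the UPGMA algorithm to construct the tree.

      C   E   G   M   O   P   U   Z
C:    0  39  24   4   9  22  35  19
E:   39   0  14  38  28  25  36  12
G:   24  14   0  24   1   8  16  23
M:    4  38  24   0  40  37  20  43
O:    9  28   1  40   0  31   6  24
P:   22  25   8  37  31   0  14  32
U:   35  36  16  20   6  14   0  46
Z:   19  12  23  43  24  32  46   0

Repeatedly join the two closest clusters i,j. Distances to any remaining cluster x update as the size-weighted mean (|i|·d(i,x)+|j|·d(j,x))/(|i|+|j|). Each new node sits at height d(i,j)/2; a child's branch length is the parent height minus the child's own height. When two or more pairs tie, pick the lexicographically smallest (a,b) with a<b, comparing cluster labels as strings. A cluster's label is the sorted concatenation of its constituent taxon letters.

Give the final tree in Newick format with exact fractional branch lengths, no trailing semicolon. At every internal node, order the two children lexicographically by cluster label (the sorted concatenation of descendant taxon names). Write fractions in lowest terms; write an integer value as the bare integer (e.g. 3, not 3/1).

1. join G+O (d=1) ⇒ GO; edges |G|=1/2, |O|=1/2
  updated: d(C,GO)=33/2, d(E,GO)=21, d(GO,M)=32, d(GO,P)=39/2, d(GO,U)=11, d(GO,Z)=47/2
2. join C+M (d=4) ⇒ CM; edges |C|=2, |M|=2
  updated: d(CM,E)=77/2, d(CM,GO)=97/4, d(CM,P)=59/2, d(CM,U)=55/2, d(CM,Z)=31
3. join GO+U (d=11) ⇒ GOU; edges |GO|=5, |U|=11/2
  updated: d(CM,GOU)=76/3, d(E,GOU)=26, d(GOU,P)=53/3, d(GOU,Z)=31
4. join E+Z (d=12) ⇒ EZ; edges |E|=6, |Z|=6
  updated: d(CM,EZ)=139/4, d(EZ,GOU)=57/2, d(EZ,P)=57/2
5. join GOU+P (d=53/3) ⇒ GOPU; edges |GOU|=10/3, |P|=53/6
  updated: d(CM,GOPU)=211/8, d(EZ,GOPU)=57/2
6. join CM+GOPU (d=211/8) ⇒ CGMOPU; edges |CM|=179/16, |GOPU|=209/48
  updated: d(CGMOPU,EZ)=367/12
7. join CGMOPU+EZ (d=367/12) ⇒ CEGMOPUZ; edges |CGMOPU|=101/48, |EZ|=223/24
final tree: (((C:2,M:2):179/16,(((G:1/2,O:1/2):5,U:11/2):10/3,P:53/6):209/48):101/48,(E:6,Z:6):223/24)
total length: 3197/48

(((C:2,M:2):179/16,(((G:1/2,O:1/2):5,U:11/2):10/3,P:53/6):209/48):101/48,(E:6,Z:6):223/24)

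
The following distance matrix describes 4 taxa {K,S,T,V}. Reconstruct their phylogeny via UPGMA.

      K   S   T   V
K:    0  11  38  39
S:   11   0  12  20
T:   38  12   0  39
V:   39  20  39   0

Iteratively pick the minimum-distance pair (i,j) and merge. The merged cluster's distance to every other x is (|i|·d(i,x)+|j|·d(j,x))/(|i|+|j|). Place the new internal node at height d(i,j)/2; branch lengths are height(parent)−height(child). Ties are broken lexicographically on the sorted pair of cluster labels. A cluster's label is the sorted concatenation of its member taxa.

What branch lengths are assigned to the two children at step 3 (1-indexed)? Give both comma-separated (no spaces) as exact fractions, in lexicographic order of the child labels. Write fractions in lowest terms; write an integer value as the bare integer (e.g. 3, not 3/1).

1. join K+S (d=11) ⇒ KS; edges |K|=11/2, |S|=11/2
  updated: d(KS,T)=25, d(KS,V)=59/2
2. join KS+T (d=25) ⇒ KST; edges |KS|=7, |T|=25/2
  updated: d(KST,V)=98/3
3. join KST+V (d=98/3) ⇒ KSTV; edges |KST|=23/6, |V|=49/3
final tree: (((K:11/2,S:11/2):7,T:25/2):23/6,V:49/3)
total length: 152/3

23/6,49/3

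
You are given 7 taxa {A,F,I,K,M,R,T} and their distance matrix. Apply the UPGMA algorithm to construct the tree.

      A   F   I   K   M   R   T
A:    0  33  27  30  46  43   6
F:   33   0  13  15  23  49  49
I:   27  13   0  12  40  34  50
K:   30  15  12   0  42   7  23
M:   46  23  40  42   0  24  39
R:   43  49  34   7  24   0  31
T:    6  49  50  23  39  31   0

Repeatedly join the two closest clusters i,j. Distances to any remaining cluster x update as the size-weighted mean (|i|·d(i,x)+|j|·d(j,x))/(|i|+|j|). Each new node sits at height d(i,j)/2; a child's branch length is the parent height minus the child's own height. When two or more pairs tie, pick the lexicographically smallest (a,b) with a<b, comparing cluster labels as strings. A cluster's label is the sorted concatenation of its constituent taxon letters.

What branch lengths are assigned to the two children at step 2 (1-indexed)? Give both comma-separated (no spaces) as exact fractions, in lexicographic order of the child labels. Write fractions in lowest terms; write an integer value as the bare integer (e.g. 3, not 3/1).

7/2,7/2

step 1: merge (A,T) at d=6; branch lengths A→3, T→3; new cluster AT
  updated: d(AT,F)=41, d(AT,I)=77/2, d(AT,K)=53/2, d(AT,M)=85/2, d(AT,R)=37
step 2: merge (K,R) at d=7; branch lengths K→7/2, R→7/2; new cluster KR
  updated: d(AT,KR)=127/4, d(F,KR)=32, d(I,KR)=23, d(KR,M)=33
step 3: merge (F,I) at d=13; branch lengths F→13/2, I→13/2; new cluster FI
  updated: d(AT,FI)=159/4, d(FI,KR)=55/2, d(FI,M)=63/2
step 4: merge (FI,KR) at d=55/2; branch lengths FI→29/4, KR→41/4; new cluster FIKR
  updated: d(AT,FIKR)=143/4, d(FIKR,M)=129/4
step 5: merge (FIKR,M) at d=129/4; branch lengths FIKR→19/8, M→129/8; new cluster FIKMR
  updated: d(AT,FIKMR)=371/10
step 6: merge (AT,FIKMR) at d=371/10; branch lengths AT→311/20, FIKMR→97/40; new cluster AFIKMRT
final tree: ((A:3,T:3):311/20,(((F:13/2,I:13/2):29/4,(K:7/2,R:7/2):41/4):19/8,M:129/8):97/40)
total length: 3199/40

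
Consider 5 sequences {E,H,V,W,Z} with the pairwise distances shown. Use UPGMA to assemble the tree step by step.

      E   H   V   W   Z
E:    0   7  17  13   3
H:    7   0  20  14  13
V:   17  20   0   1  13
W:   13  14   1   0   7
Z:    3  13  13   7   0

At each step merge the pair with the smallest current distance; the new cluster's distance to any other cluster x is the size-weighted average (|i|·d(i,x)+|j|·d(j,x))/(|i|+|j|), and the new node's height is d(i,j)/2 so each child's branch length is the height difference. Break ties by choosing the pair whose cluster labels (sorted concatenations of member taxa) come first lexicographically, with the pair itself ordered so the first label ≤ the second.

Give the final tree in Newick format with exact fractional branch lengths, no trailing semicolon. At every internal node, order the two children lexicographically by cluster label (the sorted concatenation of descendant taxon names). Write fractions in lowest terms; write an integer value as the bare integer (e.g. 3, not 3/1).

step 1: merge (V,W) at d=1; branch lengths V→1/2, W→1/2; new cluster VW
  updated: d(E,VW)=15, d(H,VW)=17, d(VW,Z)=10
step 2: merge (E,Z) at d=3; branch lengths E→3/2, Z→3/2; new cluster EZ
  updated: d(EZ,H)=10, d(EZ,VW)=25/2
step 3: merge (EZ,H) at d=10; branch lengths EZ→7/2, H→5; new cluster EHZ
  updated: d(EHZ,VW)=14
step 4: merge (EHZ,VW) at d=14; branch lengths EHZ→2, VW→13/2; new cluster EHVWZ
final tree: (((E:3/2,Z:3/2):7/2,H:5):2,(V:1/2,W:1/2):13/2)
total length: 21

(((E:3/2,Z:3/2):7/2,H:5):2,(V:1/2,W:1/2):13/2)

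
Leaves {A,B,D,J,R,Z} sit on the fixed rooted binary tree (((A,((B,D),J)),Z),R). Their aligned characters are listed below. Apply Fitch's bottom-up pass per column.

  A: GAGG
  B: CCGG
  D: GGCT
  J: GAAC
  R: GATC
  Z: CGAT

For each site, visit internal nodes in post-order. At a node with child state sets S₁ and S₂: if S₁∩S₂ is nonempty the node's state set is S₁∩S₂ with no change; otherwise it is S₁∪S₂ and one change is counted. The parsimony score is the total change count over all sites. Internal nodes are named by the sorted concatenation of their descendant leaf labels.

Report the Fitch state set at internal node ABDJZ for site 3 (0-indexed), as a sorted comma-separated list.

G,T

site 0, node BD: B={C} ∪ D={G} → {C,G} (+1)
site 0, node BDJ: BD={C,G} ∩ J={G} → {G} (+0)
site 0, node ABDJ: A={G} ∩ BDJ={G} → {G} (+0)
site 0, node ABDJZ: ABDJ={G} ∪ Z={C} → {C,G} (+1)
site 0, node ABDJRZ: ABDJZ={C,G} ∩ R={G} → {G} (+0)
site 1, node BD: B={C} ∪ D={G} → {C,G} (+1)
site 1, node BDJ: BD={C,G} ∪ J={A} → {A,C,G} (+1)
site 1, node ABDJ: A={A} ∩ BDJ={A,C,G} → {A} (+0)
site 1, node ABDJZ: ABDJ={A} ∪ Z={G} → {A,G} (+1)
site 1, node ABDJRZ: ABDJZ={A,G} ∩ R={A} → {A} (+0)
site 2, node BD: B={G} ∪ D={C} → {C,G} (+1)
site 2, node BDJ: BD={C,G} ∪ J={A} → {A,C,G} (+1)
site 2, node ABDJ: A={G} ∩ BDJ={A,C,G} → {G} (+0)
site 2, node ABDJZ: ABDJ={G} ∪ Z={A} → {A,G} (+1)
site 2, node ABDJRZ: ABDJZ={A,G} ∪ R={T} → {A,G,T} (+1)
site 3, node BD: B={G} ∪ D={T} → {G,T} (+1)
site 3, node BDJ: BD={G,T} ∪ J={C} → {C,G,T} (+1)
site 3, node ABDJ: A={G} ∩ BDJ={C,G,T} → {G} (+0)
site 3, node ABDJZ: ABDJ={G} ∪ Z={T} → {G,T} (+1)
site 3, node ABDJRZ: ABDJZ={G,T} ∪ R={C} → {C,G,T} (+1)
per-site changes: [2, 3, 4, 4]; total = 13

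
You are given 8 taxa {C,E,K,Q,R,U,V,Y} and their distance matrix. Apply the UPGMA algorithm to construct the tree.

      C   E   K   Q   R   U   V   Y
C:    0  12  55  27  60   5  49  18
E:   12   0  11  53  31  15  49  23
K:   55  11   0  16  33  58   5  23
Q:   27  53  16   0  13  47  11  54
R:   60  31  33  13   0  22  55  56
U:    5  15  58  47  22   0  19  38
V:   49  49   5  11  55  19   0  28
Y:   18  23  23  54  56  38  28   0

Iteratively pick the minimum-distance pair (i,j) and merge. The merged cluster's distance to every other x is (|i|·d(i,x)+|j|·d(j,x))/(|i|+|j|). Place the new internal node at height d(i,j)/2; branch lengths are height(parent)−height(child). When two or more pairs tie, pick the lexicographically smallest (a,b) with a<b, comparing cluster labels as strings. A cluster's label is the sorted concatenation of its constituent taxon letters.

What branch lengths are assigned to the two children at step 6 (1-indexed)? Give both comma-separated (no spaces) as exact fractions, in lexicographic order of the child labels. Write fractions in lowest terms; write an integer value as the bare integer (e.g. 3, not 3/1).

step 1: merge (C,U) at d=5; branch lengths C→5/2, U→5/2; new cluster CU
  updated: d(CU,E)=27/2, d(CU,K)=113/2, d(CU,Q)=37, d(CU,R)=41, d(CU,V)=34, d(CU,Y)=28
step 2: merge (K,V) at d=5; branch lengths K→5/2, V→5/2; new cluster KV
  updated: d(CU,KV)=181/4, d(E,KV)=30, d(KV,Q)=27/2, d(KV,R)=44, d(KV,Y)=51/2
step 3: merge (Q,R) at d=13; branch lengths Q→13/2, R→13/2; new cluster QR
  updated: d(CU,QR)=39, d(E,QR)=42, d(KV,QR)=115/4, d(QR,Y)=55
step 4: merge (CU,E) at d=27/2; branch lengths CU→17/4, E→27/4; new cluster CEU
  updated: d(CEU,KV)=241/6, d(CEU,QR)=40, d(CEU,Y)=79/3
step 5: merge (KV,Y) at d=51/2; branch lengths KV→41/4, Y→51/4; new cluster KVY
  updated: d(CEU,KVY)=320/9, d(KVY,QR)=75/2
step 6: merge (CEU,KVY) at d=320/9; branch lengths CEU→397/36, KVY→181/36; new cluster CEKUVY
  updated: d(CEKUVY,QR)=155/4
step 7: merge (CEKUVY,QR) at d=155/4; branch lengths CEKUVY→115/72, QR→103/8; new cluster CEKQRUVY
final tree: ((((C:5/2,U:5/2):17/4,E:27/4):397/36,((K:5/2,V:5/2):41/4,Y:51/4):181/36):115/72,(Q:13/2,R:13/2):103/8)
total length: 3151/36

397/36,181/36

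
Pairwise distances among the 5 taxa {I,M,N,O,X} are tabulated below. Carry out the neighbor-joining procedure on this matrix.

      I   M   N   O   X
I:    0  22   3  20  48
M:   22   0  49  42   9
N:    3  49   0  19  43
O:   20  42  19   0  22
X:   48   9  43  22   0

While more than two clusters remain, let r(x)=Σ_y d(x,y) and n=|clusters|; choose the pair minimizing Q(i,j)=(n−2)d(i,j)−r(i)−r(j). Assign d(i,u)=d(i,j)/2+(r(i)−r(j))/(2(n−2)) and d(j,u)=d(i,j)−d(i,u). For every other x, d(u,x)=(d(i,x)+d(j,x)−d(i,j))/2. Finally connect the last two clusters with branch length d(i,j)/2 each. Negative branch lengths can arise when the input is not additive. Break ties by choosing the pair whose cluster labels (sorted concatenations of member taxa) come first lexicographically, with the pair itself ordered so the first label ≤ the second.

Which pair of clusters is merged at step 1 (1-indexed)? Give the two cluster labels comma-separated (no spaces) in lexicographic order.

M,X

1. join M+X (d=9, Q=-217) ⇒ MX; edges |M|=9/2, |X|=9/2
  updated: d(I,MX)=61/2, d(MX,N)=83/2, d(MX,O)=55/2
2. join I+N (d=3, Q=-111) ⇒ IN; edges |I|=-1, |N|=4
  updated: d(IN,MX)=69/2, d(IN,O)=18
3. join IN+MX (d=69/2, Q=-80) ⇒ IMNX; edges |IN|=25/2, |MX|=22
  updated: d(IMNX,O)=11/2
4. join IMNX+O (d=11/2) ⇒ IMNOX; edges |IMNX|=11/4, |O|=11/4
final tree: (((I:-1,N:4):25/2,(M:9/2,X:9/2):22):11/4,O:11/4)
total length: 52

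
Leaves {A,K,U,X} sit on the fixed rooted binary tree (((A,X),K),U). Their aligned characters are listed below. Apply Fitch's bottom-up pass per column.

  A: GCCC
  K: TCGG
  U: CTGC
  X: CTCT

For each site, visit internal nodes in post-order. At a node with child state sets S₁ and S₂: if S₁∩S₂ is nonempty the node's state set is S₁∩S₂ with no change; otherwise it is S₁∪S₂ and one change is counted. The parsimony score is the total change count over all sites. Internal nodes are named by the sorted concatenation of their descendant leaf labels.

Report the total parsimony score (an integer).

[col 0] AX: children A:{G}, X:{C} ∪→ {C,G}; cost 1
[col 0] AKX: children AX:{C,G}, K:{T} ∪→ {C,G,T}; cost 1
[col 0] AKUX: children AKX:{C,G,T}, U:{C} ∩→ {C}; cost 0
[col 1] AX: children A:{C}, X:{T} ∪→ {C,T}; cost 1
[col 1] AKX: children AX:{C,T}, K:{C} ∩→ {C}; cost 0
[col 1] AKUX: children AKX:{C}, U:{T} ∪→ {C,T}; cost 1
[col 2] AX: children A:{C}, X:{C} ∩→ {C}; cost 0
[col 2] AKX: children AX:{C}, K:{G} ∪→ {C,G}; cost 1
[col 2] AKUX: children AKX:{C,G}, U:{G} ∩→ {G}; cost 0
[col 3] AX: children A:{C}, X:{T} ∪→ {C,T}; cost 1
[col 3] AKX: children AX:{C,T}, K:{G} ∪→ {C,G,T}; cost 1
[col 3] AKUX: children AKX:{C,G,T}, U:{C} ∩→ {C}; cost 0
per-site changes: [2, 2, 1, 2]; total = 7

7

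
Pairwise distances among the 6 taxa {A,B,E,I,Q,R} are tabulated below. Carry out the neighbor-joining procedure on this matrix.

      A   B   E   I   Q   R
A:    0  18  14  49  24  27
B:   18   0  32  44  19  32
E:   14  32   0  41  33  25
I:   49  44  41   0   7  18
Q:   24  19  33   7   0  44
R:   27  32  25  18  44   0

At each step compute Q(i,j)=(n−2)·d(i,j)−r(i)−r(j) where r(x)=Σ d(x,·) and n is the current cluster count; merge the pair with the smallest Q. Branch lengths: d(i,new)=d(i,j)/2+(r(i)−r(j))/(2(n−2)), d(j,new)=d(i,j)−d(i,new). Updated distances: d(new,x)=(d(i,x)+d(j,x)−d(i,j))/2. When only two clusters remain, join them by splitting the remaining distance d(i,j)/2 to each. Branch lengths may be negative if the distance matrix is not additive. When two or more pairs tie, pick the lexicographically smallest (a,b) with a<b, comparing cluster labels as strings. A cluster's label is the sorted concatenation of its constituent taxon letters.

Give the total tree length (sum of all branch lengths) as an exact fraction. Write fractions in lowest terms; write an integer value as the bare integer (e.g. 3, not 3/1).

iteration 1: select I,Q (d=7, Q=-258); attach at lengths (15/2, -1/2); label the merged cluster IQ
  updated: d(A,IQ)=33, d(B,IQ)=28, d(E,IQ)=67/2, d(IQ,R)=55/2
iteration 2: select A,E (d=14, Q=-309/2); attach at lengths (59/12, 109/12); label the merged cluster AE
  updated: d(AE,B)=18, d(AE,IQ)=105/4, d(AE,R)=19
iteration 3: select AE,B (d=18, Q=-421/4); attach at lengths (85/16, 203/16); label the merged cluster ABE
  updated: d(ABE,IQ)=145/8, d(ABE,R)=33/2
iteration 4: select ABE,IQ (d=145/8, Q=-497/8); attach at lengths (57/16, 233/16); label the merged cluster ABEIQ
  updated: d(ABEIQ,R)=207/16
iteration 5: select ABEIQ,R (d=207/16); attach at lengths (207/32, 207/32); label the merged cluster ABEIQR
final tree: ((((A:59/12,E:109/12):85/16,B:203/16):57/16,(I:15/2,Q:-1/2):233/16):207/32,R:207/32)
total length: 1121/16

1121/16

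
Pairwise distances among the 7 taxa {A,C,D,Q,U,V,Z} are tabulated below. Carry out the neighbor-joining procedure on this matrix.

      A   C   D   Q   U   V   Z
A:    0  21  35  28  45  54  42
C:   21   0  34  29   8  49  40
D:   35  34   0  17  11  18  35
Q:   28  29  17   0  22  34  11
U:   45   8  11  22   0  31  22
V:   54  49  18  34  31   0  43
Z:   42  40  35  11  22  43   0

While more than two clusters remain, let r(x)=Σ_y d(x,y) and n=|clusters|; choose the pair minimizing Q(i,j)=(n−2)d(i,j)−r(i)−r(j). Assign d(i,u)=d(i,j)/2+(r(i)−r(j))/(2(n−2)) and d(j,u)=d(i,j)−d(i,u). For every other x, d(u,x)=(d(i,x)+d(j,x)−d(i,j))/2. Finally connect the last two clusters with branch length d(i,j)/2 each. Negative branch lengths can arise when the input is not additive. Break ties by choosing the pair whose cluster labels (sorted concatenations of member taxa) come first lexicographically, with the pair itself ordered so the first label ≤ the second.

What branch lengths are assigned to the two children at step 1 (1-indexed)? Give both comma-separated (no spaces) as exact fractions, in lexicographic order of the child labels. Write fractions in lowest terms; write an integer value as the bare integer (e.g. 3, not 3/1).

1. join A+C (d=21, Q=-301) ⇒ AC; edges |A|=149/10, |C|=61/10
  updated: d(AC,D)=24, d(AC,Q)=18, d(AC,U)=16, d(AC,V)=41, d(AC,Z)=61/2
2. join D+V (d=18, Q=-200) ⇒ DV; edges |D|=5/4, |V|=67/4
  updated: d(AC,DV)=47/2, d(DV,Q)=33/2, d(DV,U)=12, d(DV,Z)=30
3. join Q+Z (d=11, Q=-128) ⇒ QZ; edges |Q|=7/6, |Z|=59/6
  updated: d(AC,QZ)=75/4, d(DV,QZ)=71/4, d(QZ,U)=33/2
4. join AC+QZ (d=75/4, Q=-295/4) ⇒ ACQZ; edges |AC|=171/16, |QZ|=129/16
  updated: d(ACQZ,DV)=45/4, d(ACQZ,U)=55/8
5. join ACQZ+DV (d=45/4, Q=-241/8) ⇒ ACDQVZ; edges |ACQZ|=49/16, |DV|=131/16
  updated: d(ACDQVZ,U)=61/16
6. join ACDQVZ+U (d=61/16) ⇒ ACDQUVZ; edges |ACDQVZ|=61/32, |U|=61/32
final tree: ((((A:149/10,C:61/10):171/16,(Q:7/6,Z:59/6):129/16):49/16,(D:5/4,V:67/4):131/16):61/32,U:61/32)
total length: 1341/16

149/10,61/10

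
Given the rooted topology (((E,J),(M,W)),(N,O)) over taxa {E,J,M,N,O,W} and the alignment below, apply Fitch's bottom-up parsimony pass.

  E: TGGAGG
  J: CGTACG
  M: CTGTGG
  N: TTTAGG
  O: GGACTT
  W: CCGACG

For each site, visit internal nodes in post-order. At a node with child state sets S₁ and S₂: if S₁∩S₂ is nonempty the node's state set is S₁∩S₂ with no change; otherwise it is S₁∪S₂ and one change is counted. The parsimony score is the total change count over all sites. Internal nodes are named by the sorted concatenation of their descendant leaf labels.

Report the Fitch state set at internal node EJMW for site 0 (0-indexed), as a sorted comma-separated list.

site 0, node EJ: E={T} ∪ J={C} → {C,T} (+1)
site 0, node MW: M={C} ∩ W={C} → {C} (+0)
site 0, node EJMW: EJ={C,T} ∩ MW={C} → {C} (+0)
site 0, node NO: N={T} ∪ O={G} → {G,T} (+1)
site 0, node EJMNOW: EJMW={C} ∪ NO={G,T} → {C,G,T} (+1)
site 1, node EJ: E={G} ∩ J={G} → {G} (+0)
site 1, node MW: M={T} ∪ W={C} → {C,T} (+1)
site 1, node EJMW: EJ={G} ∪ MW={C,T} → {C,G,T} (+1)
site 1, node NO: N={T} ∪ O={G} → {G,T} (+1)
site 1, node EJMNOW: EJMW={C,G,T} ∩ NO={G,T} → {G,T} (+0)
site 2, node EJ: E={G} ∪ J={T} → {G,T} (+1)
site 2, node MW: M={G} ∩ W={G} → {G} (+0)
site 2, node EJMW: EJ={G,T} ∩ MW={G} → {G} (+0)
site 2, node NO: N={T} ∪ O={A} → {A,T} (+1)
site 2, node EJMNOW: EJMW={G} ∪ NO={A,T} → {A,G,T} (+1)
site 3, node EJ: E={A} ∩ J={A} → {A} (+0)
site 3, node MW: M={T} ∪ W={A} → {A,T} (+1)
site 3, node EJMW: EJ={A} ∩ MW={A,T} → {A} (+0)
site 3, node NO: N={A} ∪ O={C} → {A,C} (+1)
site 3, node EJMNOW: EJMW={A} ∩ NO={A,C} → {A} (+0)
site 4, node EJ: E={G} ∪ J={C} → {C,G} (+1)
site 4, node MW: M={G} ∪ W={C} → {C,G} (+1)
site 4, node EJMW: EJ={C,G} ∩ MW={C,G} → {C,G} (+0)
site 4, node NO: N={G} ∪ O={T} → {G,T} (+1)
site 4, node EJMNOW: EJMW={C,G} ∩ NO={G,T} → {G} (+0)
site 5, node EJ: E={G} ∩ J={G} → {G} (+0)
site 5, node MW: M={G} ∩ W={G} → {G} (+0)
site 5, node EJMW: EJ={G} ∩ MW={G} → {G} (+0)
site 5, node NO: N={G} ∪ O={T} → {G,T} (+1)
site 5, node EJMNOW: EJMW={G} ∩ NO={G,T} → {G} (+0)
per-site changes: [3, 3, 3, 2, 3, 1]; total = 15

C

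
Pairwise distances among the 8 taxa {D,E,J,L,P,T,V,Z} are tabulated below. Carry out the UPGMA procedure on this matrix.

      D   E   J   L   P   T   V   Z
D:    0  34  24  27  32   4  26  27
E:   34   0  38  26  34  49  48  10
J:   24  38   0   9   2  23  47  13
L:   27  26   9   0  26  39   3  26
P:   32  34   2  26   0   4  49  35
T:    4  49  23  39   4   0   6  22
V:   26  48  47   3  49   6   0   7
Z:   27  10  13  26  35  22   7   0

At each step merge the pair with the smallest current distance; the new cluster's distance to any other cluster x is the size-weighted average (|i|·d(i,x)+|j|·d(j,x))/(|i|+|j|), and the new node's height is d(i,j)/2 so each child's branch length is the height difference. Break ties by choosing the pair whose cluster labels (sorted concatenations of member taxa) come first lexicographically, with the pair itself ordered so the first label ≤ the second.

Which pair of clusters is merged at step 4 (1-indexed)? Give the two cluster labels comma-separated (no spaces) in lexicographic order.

1. join J+P (d=2) ⇒ JP; edges |J|=1, |P|=1
  updated: d(D,JP)=28, d(E,JP)=36, d(JP,L)=35/2, d(JP,T)=27/2, d(JP,V)=48, d(JP,Z)=24
2. join L+V (d=3) ⇒ LV; edges |L|=3/2, |V|=3/2
  updated: d(D,LV)=53/2, d(E,LV)=37, d(JP,LV)=131/4, d(LV,T)=45/2, d(LV,Z)=33/2
3. join D+T (d=4) ⇒ DT; edges |D|=2, |T|=2
  updated: d(DT,E)=83/2, d(DT,JP)=83/4, d(DT,LV)=49/2, d(DT,Z)=49/2
4. join E+Z (d=10) ⇒ EZ; edges |E|=5, |Z|=5
  updated: d(DT,EZ)=33, d(EZ,JP)=30, d(EZ,LV)=107/4
5. join DT+JP (d=83/4) ⇒ DJPT; edges |DT|=67/8, |JP|=75/8
  updated: d(DJPT,EZ)=63/2, d(DJPT,LV)=229/8
6. join EZ+LV (d=107/4) ⇒ ELVZ; edges |EZ|=67/8, |LV|=95/8
  updated: d(DJPT,ELVZ)=481/16
7. join DJPT+ELVZ (d=481/16) ⇒ DEJLPTVZ; edges |DJPT|=149/32, |ELVZ|=53/32
final tree: (((D:2,T:2):67/8,(J:1,P:1):75/8):149/32,((E:5,Z:5):67/8,(L:3/2,V:3/2):95/8):53/32)
total length: 1013/16

E,Z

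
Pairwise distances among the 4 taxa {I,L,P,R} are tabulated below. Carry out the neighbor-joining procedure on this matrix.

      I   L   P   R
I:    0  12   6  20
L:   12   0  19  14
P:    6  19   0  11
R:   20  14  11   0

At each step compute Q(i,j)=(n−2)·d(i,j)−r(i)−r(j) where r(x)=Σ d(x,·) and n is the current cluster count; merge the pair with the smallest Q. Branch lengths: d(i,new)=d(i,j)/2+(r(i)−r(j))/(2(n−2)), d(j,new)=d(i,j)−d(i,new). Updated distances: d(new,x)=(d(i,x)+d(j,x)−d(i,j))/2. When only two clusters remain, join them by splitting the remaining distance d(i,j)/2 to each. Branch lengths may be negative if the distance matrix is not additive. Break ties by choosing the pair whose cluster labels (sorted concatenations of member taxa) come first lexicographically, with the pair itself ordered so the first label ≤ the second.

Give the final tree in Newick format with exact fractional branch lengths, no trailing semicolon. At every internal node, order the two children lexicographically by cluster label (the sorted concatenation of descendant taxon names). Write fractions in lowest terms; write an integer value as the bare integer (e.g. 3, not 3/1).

1. join I+P (d=6, Q=-62) ⇒ IP; edges |I|=7/2, |P|=5/2
  updated: d(IP,L)=25/2, d(IP,R)=25/2
2. join IP+L (d=25/2, Q=-39) ⇒ ILP; edges |IP|=11/2, |L|=7
  updated: d(ILP,R)=7
3. join ILP+R (d=7) ⇒ ILPR; edges |ILP|=7/2, |R|=7/2
final tree: (((I:7/2,P:5/2):11/2,L:7):7/2,R:7/2)
total length: 51/2

(((I:7/2,P:5/2):11/2,L:7):7/2,R:7/2)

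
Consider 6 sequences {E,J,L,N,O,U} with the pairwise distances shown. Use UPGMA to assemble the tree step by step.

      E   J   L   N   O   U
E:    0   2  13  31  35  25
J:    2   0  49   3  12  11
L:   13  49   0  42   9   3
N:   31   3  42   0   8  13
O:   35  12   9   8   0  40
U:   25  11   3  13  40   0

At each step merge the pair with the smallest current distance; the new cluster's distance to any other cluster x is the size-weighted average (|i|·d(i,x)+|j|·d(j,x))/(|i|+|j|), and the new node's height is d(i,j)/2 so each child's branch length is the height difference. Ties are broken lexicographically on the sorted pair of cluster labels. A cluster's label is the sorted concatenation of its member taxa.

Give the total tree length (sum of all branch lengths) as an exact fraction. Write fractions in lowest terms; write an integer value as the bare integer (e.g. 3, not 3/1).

335/8

1. join E+J (d=2) ⇒ EJ; edges |E|=1, |J|=1
  updated: d(EJ,L)=31, d(EJ,N)=17, d(EJ,O)=47/2, d(EJ,U)=18
2. join L+U (d=3) ⇒ LU; edges |L|=3/2, |U|=3/2
  updated: d(EJ,LU)=49/2, d(LU,N)=55/2, d(LU,O)=49/2
3. join N+O (d=8) ⇒ NO; edges |N|=4, |O|=4
  updated: d(EJ,NO)=81/4, d(LU,NO)=26
4. join EJ+NO (d=81/4) ⇒ EJNO; edges |EJ|=73/8, |NO|=49/8
  updated: d(EJNO,LU)=101/4
5. join EJNO+LU (d=101/4) ⇒ EJLNOU; edges |EJNO|=5/2, |LU|=89/8
final tree: (((E:1,J:1):73/8,(N:4,O:4):49/8):5/2,(L:3/2,U:3/2):89/8)
total length: 335/8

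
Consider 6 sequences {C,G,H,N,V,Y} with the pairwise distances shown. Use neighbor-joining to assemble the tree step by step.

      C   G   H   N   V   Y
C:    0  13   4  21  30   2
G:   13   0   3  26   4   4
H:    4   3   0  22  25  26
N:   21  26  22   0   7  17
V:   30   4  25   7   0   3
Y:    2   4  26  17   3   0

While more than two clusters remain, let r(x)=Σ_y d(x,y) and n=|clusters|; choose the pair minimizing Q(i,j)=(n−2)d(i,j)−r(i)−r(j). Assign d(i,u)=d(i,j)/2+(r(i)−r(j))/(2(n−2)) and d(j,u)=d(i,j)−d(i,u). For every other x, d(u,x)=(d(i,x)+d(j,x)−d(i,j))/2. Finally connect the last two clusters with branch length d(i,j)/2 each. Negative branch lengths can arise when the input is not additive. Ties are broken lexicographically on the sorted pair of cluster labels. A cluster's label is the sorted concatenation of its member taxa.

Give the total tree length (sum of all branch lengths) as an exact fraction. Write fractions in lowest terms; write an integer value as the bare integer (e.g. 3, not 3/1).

step 1: merge (C,H) at d=4, Q=-134; branch lengths C→3/4, H→13/4; new cluster CH
  updated: d(CH,G)=6, d(CH,N)=39/2, d(CH,V)=51/2, d(CH,Y)=12
step 2: merge (N,V) at d=7, Q=-88; branch lengths N→17/2, V→-3/2; new cluster NV
  updated: d(CH,NV)=19, d(G,NV)=23/2, d(NV,Y)=13/2
step 3: merge (CH,G) at d=6, Q=-93/2; branch lengths CH→55/8, G→-7/8; new cluster CGH
  updated: d(CGH,NV)=49/4, d(CGH,Y)=5
step 4: merge (CGH,NV) at d=49/4, Q=-95/4; branch lengths CGH→43/8, NV→55/8; new cluster CGHNV
  updated: d(CGHNV,Y)=-3/8
step 5: merge (CGHNV,Y) at d=-3/8; branch lengths CGHNV→-3/16, Y→-3/16; new cluster CGHNVY
final tree: ((((C:3/4,H:13/4):55/8,G:-7/8):43/8,(N:17/2,V:-3/2):55/8):-3/16,Y:-3/16)
total length: 231/8

231/8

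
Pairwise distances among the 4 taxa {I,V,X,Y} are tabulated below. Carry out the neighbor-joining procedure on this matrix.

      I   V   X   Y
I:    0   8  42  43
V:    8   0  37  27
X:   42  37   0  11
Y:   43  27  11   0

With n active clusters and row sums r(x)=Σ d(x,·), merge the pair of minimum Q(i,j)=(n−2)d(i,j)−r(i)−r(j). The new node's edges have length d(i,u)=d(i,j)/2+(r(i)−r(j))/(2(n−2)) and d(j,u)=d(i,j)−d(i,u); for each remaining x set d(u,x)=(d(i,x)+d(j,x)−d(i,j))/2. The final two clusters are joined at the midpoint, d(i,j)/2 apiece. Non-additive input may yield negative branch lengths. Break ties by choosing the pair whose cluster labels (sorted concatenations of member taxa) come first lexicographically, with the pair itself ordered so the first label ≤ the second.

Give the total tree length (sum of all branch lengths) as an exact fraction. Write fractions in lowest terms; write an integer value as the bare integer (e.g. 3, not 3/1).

step 1: merge (I,V) at d=8, Q=-149; branch lengths I→37/4, V→-5/4; new cluster IV
  updated: d(IV,X)=71/2, d(IV,Y)=31
step 2: merge (IV,X) at d=71/2, Q=-155/2; branch lengths IV→111/4, X→31/4; new cluster IVX
  updated: d(IVX,Y)=13/4
step 3: merge (IVX,Y) at d=13/4; branch lengths IVX→13/8, Y→13/8; new cluster IVXY
final tree: (((I:37/4,V:-5/4):111/4,X:31/4):13/8,Y:13/8)
total length: 187/4

187/4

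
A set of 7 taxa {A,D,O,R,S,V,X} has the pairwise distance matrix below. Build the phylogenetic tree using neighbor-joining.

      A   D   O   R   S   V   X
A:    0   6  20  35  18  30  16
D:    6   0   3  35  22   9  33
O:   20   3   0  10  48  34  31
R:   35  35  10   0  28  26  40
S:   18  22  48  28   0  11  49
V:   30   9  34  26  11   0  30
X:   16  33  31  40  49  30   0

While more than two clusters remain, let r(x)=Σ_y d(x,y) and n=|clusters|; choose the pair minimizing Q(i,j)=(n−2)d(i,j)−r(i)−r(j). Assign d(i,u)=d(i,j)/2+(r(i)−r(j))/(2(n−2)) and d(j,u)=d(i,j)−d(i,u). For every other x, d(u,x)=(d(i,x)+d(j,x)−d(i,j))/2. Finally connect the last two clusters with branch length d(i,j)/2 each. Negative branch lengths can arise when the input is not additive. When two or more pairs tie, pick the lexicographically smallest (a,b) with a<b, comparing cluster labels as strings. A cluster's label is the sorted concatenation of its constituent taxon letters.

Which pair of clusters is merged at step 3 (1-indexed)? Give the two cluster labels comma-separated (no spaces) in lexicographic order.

A,X

1. join O+R (d=10, Q=-270) ⇒ OR; edges |O|=11/5, |R|=39/5
  updated: d(A,OR)=45/2, d(D,OR)=14, d(OR,S)=33, d(OR,V)=25, d(OR,X)=61/2
2. join S+V (d=11, Q=-194) ⇒ SV; edges |S|=9, |V|=2
  updated: d(A,SV)=37/2, d(D,SV)=10, d(OR,SV)=47/2, d(SV,X)=34
3. join A+X (d=16, Q=-257/2) ⇒ AX; edges |A|=-5/12, |X|=197/12
  updated: d(AX,D)=23/2, d(AX,OR)=37/2, d(AX,SV)=73/4
4. join AX+OR (d=37/2, Q=-269/4) ⇒ AORX; edges |AX|=117/16, |OR|=179/16
  updated: d(AORX,D)=7/2, d(AORX,SV)=93/8
5. join AORX+D (d=7/2, Q=-201/8) ⇒ ADORX; edges |AORX|=41/16, |D|=15/16
  updated: d(ADORX,SV)=145/16
6. join ADORX+SV (d=145/16) ⇒ ADORSVX; edges |ADORX|=145/32, |SV|=145/32
final tree: ((((A:-5/12,X:197/12):117/16,(O:11/5,R:39/5):179/16):41/16,D:15/16):145/32,(S:9,V:2):145/32)
total length: 1089/16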